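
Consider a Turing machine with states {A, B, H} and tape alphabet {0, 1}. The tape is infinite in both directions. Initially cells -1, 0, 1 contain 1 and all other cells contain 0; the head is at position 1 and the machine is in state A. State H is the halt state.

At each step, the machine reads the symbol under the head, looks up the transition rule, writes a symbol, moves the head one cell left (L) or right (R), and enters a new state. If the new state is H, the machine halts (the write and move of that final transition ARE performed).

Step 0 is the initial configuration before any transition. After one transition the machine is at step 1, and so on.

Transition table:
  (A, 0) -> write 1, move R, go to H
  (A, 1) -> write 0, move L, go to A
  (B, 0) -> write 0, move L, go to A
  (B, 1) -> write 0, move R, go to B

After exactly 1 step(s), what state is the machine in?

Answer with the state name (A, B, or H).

Step 1: in state A at pos 1, read 1 -> (A,1)->write 0,move L,goto A. Now: state=A, head=0, tape[-2..2]=01100 (head:   ^)

Answer: A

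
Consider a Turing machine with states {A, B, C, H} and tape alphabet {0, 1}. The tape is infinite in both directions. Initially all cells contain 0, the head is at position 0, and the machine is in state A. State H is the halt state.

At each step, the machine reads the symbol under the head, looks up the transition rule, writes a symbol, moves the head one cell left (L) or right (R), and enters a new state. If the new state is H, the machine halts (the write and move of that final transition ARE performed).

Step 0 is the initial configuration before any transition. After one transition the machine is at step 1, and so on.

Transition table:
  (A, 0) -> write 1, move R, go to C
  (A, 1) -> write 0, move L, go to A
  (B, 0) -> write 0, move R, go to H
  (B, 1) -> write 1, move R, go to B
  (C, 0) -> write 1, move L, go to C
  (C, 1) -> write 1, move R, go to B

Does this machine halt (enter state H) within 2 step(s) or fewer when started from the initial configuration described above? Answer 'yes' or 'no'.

Answer: no

Derivation:
Step 1: in state A at pos 0, read 0 -> (A,0)->write 1,move R,goto C. Now: state=C, head=1, tape[-1..2]=0100 (head:   ^)
Step 2: in state C at pos 1, read 0 -> (C,0)->write 1,move L,goto C. Now: state=C, head=0, tape[-1..2]=0110 (head:  ^)
After 2 step(s): state = C (not H) -> not halted within 2 -> no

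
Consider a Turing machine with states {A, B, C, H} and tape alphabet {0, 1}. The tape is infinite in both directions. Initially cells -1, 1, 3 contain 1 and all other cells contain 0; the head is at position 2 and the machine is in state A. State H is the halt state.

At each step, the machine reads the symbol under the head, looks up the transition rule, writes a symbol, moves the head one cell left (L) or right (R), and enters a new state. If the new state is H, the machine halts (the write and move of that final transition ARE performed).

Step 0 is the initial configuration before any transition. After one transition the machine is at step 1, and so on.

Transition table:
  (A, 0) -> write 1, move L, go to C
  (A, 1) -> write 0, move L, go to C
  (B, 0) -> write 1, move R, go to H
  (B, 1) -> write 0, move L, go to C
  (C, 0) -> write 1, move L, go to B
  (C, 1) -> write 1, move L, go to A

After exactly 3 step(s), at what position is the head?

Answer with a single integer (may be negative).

Answer: -1

Derivation:
Step 1: in state A at pos 2, read 0 -> (A,0)->write 1,move L,goto C. Now: state=C, head=1, tape[-2..4]=0101110 (head:    ^)
Step 2: in state C at pos 1, read 1 -> (C,1)->write 1,move L,goto A. Now: state=A, head=0, tape[-2..4]=0101110 (head:   ^)
Step 3: in state A at pos 0, read 0 -> (A,0)->write 1,move L,goto C. Now: state=C, head=-1, tape[-2..4]=0111110 (head:  ^)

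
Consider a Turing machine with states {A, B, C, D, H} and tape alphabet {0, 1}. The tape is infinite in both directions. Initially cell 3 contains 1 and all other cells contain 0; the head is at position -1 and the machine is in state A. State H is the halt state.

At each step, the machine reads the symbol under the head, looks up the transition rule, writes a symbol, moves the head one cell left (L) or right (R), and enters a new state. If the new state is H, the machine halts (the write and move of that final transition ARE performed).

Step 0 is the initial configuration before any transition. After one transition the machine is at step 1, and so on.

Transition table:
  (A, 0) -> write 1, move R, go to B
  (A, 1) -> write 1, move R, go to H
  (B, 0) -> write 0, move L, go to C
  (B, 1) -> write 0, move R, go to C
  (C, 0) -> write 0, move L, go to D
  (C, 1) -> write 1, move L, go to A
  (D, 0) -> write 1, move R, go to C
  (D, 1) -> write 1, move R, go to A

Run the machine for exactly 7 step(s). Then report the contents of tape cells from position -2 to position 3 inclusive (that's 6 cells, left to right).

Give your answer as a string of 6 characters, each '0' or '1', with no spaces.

Answer: 110001

Derivation:
Step 1: in state A at pos -1, read 0 -> (A,0)->write 1,move R,goto B. Now: state=B, head=0, tape[-2..4]=0100010 (head:   ^)
Step 2: in state B at pos 0, read 0 -> (B,0)->write 0,move L,goto C. Now: state=C, head=-1, tape[-2..4]=0100010 (head:  ^)
Step 3: in state C at pos -1, read 1 -> (C,1)->write 1,move L,goto A. Now: state=A, head=-2, tape[-3..4]=00100010 (head:  ^)
Step 4: in state A at pos -2, read 0 -> (A,0)->write 1,move R,goto B. Now: state=B, head=-1, tape[-3..4]=01100010 (head:   ^)
Step 5: in state B at pos -1, read 1 -> (B,1)->write 0,move R,goto C. Now: state=C, head=0, tape[-3..4]=01000010 (head:    ^)
Step 6: in state C at pos 0, read 0 -> (C,0)->write 0,move L,goto D. Now: state=D, head=-1, tape[-3..4]=01000010 (head:   ^)
Step 7: in state D at pos -1, read 0 -> (D,0)->write 1,move R,goto C. Now: state=C, head=0, tape[-3..4]=01100010 (head:    ^)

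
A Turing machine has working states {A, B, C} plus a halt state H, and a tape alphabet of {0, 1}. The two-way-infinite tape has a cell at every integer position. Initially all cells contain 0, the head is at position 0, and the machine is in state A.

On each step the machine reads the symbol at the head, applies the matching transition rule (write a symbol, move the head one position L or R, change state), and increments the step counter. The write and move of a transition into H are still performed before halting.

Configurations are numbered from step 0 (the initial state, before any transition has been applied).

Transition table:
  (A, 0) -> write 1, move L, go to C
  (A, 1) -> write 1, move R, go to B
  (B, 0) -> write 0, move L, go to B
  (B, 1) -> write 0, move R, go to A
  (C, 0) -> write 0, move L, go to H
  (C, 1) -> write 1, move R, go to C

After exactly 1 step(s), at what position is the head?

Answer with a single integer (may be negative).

Answer: -1

Derivation:
Step 1: in state A at pos 0, read 0 -> (A,0)->write 1,move L,goto C. Now: state=C, head=-1, tape[-2..1]=0010 (head:  ^)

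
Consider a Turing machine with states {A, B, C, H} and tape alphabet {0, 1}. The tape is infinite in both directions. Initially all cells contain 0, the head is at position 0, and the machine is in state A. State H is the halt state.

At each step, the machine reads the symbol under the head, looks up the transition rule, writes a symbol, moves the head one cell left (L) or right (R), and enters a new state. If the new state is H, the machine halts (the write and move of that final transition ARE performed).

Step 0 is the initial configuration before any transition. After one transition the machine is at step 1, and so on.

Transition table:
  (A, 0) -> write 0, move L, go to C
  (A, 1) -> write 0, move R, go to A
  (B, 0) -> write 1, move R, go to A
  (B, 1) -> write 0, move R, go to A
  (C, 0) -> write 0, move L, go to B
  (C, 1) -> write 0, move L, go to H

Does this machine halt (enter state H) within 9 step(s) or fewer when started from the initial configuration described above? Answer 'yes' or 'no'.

Answer: yes

Derivation:
Step 1: in state A at pos 0, read 0 -> (A,0)->write 0,move L,goto C. Now: state=C, head=-1, tape[-2..1]=0000 (head:  ^)
Step 2: in state C at pos -1, read 0 -> (C,0)->write 0,move L,goto B. Now: state=B, head=-2, tape[-3..1]=00000 (head:  ^)
Step 3: in state B at pos -2, read 0 -> (B,0)->write 1,move R,goto A. Now: state=A, head=-1, tape[-3..1]=01000 (head:   ^)
Step 4: in state A at pos -1, read 0 -> (A,0)->write 0,move L,goto C. Now: state=C, head=-2, tape[-3..1]=01000 (head:  ^)
Step 5: in state C at pos -2, read 1 -> (C,1)->write 0,move L,goto H. Now: state=H, head=-3, tape[-4..1]=000000 (head:  ^)
State H reached at step 5; 5 <= 9 -> yes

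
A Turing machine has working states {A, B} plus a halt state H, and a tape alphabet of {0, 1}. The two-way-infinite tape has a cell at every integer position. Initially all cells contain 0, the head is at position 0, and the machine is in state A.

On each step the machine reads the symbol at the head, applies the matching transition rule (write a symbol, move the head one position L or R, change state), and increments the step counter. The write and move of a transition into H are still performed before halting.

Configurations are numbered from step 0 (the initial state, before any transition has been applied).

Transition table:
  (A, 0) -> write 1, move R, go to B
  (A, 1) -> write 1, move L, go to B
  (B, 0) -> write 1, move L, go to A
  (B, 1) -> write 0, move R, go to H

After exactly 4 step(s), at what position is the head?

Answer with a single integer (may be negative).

Answer: -2

Derivation:
Step 1: in state A at pos 0, read 0 -> (A,0)->write 1,move R,goto B. Now: state=B, head=1, tape[-1..2]=0100 (head:   ^)
Step 2: in state B at pos 1, read 0 -> (B,0)->write 1,move L,goto A. Now: state=A, head=0, tape[-1..2]=0110 (head:  ^)
Step 3: in state A at pos 0, read 1 -> (A,1)->write 1,move L,goto B. Now: state=B, head=-1, tape[-2..2]=00110 (head:  ^)
Step 4: in state B at pos -1, read 0 -> (B,0)->write 1,move L,goto A. Now: state=A, head=-2, tape[-3..2]=001110 (head:  ^)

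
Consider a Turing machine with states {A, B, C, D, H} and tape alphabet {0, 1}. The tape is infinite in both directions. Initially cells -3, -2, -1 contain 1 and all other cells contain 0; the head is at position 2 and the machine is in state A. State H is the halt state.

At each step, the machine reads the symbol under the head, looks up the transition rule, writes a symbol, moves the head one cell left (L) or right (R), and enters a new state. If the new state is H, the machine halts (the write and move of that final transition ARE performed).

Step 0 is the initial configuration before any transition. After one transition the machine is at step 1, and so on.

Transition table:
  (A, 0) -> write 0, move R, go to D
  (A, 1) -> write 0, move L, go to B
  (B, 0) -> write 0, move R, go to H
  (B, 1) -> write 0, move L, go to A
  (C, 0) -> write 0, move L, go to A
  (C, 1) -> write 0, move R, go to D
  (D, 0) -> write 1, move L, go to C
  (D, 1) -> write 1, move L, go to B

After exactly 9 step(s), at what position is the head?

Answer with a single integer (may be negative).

Answer: -1

Derivation:
Step 1: in state A at pos 2, read 0 -> (A,0)->write 0,move R,goto D. Now: state=D, head=3, tape[-4..4]=011100000 (head:        ^)
Step 2: in state D at pos 3, read 0 -> (D,0)->write 1,move L,goto C. Now: state=C, head=2, tape[-4..4]=011100010 (head:       ^)
Step 3: in state C at pos 2, read 0 -> (C,0)->write 0,move L,goto A. Now: state=A, head=1, tape[-4..4]=011100010 (head:      ^)
Step 4: in state A at pos 1, read 0 -> (A,0)->write 0,move R,goto D. Now: state=D, head=2, tape[-4..4]=011100010 (head:       ^)
Step 5: in state D at pos 2, read 0 -> (D,0)->write 1,move L,goto C. Now: state=C, head=1, tape[-4..4]=011100110 (head:      ^)
Step 6: in state C at pos 1, read 0 -> (C,0)->write 0,move L,goto A. Now: state=A, head=0, tape[-4..4]=011100110 (head:     ^)
Step 7: in state A at pos 0, read 0 -> (A,0)->write 0,move R,goto D. Now: state=D, head=1, tape[-4..4]=011100110 (head:      ^)
Step 8: in state D at pos 1, read 0 -> (D,0)->write 1,move L,goto C. Now: state=C, head=0, tape[-4..4]=011101110 (head:     ^)
Step 9: in state C at pos 0, read 0 -> (C,0)->write 0,move L,goto A. Now: state=A, head=-1, tape[-4..4]=011101110 (head:    ^)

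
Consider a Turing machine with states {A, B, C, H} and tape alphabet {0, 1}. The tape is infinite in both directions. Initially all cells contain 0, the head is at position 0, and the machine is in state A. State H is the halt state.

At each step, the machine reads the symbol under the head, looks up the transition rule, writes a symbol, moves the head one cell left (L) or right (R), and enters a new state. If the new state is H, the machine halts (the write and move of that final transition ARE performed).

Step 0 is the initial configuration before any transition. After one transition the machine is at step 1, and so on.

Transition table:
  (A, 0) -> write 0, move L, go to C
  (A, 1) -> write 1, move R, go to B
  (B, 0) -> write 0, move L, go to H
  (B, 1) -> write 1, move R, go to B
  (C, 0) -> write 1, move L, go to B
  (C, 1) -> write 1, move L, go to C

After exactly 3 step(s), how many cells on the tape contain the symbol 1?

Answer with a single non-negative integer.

Step 1: in state A at pos 0, read 0 -> (A,0)->write 0,move L,goto C. Now: state=C, head=-1, tape[-2..1]=0000 (head:  ^)
Step 2: in state C at pos -1, read 0 -> (C,0)->write 1,move L,goto B. Now: state=B, head=-2, tape[-3..1]=00100 (head:  ^)
Step 3: in state B at pos -2, read 0 -> (B,0)->write 0,move L,goto H. Now: state=H, head=-3, tape[-4..1]=000100 (head:  ^)
Cells containing 1 after step 3: {-1} -> 1 cell(s)

Answer: 1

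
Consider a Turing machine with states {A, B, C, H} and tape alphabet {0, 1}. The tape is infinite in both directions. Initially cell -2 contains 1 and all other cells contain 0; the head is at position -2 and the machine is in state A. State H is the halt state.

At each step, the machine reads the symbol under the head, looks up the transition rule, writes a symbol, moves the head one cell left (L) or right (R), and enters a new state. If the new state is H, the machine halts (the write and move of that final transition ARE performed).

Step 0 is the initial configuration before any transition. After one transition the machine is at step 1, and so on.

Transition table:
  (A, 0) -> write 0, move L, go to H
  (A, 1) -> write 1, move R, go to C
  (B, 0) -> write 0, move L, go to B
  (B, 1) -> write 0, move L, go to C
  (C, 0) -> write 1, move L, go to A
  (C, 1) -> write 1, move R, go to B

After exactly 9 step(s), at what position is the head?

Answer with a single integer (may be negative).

Step 1: in state A at pos -2, read 1 -> (A,1)->write 1,move R,goto C. Now: state=C, head=-1, tape[-3..0]=0100 (head:   ^)
Step 2: in state C at pos -1, read 0 -> (C,0)->write 1,move L,goto A. Now: state=A, head=-2, tape[-3..0]=0110 (head:  ^)
Step 3: in state A at pos -2, read 1 -> (A,1)->write 1,move R,goto C. Now: state=C, head=-1, tape[-3..0]=0110 (head:   ^)
Step 4: in state C at pos -1, read 1 -> (C,1)->write 1,move R,goto B. Now: state=B, head=0, tape[-3..1]=01100 (head:    ^)
Step 5: in state B at pos 0, read 0 -> (B,0)->write 0,move L,goto B. Now: state=B, head=-1, tape[-3..1]=01100 (head:   ^)
Step 6: in state B at pos -1, read 1 -> (B,1)->write 0,move L,goto C. Now: state=C, head=-2, tape[-3..1]=01000 (head:  ^)
Step 7: in state C at pos -2, read 1 -> (C,1)->write 1,move R,goto B. Now: state=B, head=-1, tape[-3..1]=01000 (head:   ^)
Step 8: in state B at pos -1, read 0 -> (B,0)->write 0,move L,goto B. Now: state=B, head=-2, tape[-3..1]=01000 (head:  ^)
Step 9: in state B at pos -2, read 1 -> (B,1)->write 0,move L,goto C. Now: state=C, head=-3, tape[-4..1]=000000 (head:  ^)

Answer: -3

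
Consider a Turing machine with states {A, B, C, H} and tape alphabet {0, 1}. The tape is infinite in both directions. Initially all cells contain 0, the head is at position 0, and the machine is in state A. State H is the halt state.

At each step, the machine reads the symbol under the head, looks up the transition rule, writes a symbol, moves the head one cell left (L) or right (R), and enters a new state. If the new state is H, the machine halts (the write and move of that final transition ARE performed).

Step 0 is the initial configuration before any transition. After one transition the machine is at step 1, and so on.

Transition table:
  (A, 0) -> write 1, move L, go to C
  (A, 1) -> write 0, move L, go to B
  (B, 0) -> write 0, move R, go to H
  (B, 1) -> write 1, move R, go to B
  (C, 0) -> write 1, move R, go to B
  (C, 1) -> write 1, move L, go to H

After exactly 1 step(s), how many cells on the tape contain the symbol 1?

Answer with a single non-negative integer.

Step 1: in state A at pos 0, read 0 -> (A,0)->write 1,move L,goto C. Now: state=C, head=-1, tape[-2..1]=0010 (head:  ^)
Cells containing 1 after step 1: {0} -> 1 cell(s)

Answer: 1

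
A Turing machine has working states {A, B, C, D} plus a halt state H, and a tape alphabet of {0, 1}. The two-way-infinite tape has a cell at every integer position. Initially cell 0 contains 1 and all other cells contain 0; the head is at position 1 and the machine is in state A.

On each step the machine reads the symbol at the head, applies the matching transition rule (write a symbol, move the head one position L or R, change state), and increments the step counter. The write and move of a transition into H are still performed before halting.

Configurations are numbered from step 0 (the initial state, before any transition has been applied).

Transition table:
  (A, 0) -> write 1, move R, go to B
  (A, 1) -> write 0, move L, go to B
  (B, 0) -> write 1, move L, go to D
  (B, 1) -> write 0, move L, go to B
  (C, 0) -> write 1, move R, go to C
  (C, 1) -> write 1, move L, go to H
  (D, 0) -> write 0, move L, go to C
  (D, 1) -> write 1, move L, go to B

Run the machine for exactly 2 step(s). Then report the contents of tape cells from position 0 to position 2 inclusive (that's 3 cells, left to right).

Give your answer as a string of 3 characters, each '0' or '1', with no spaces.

Answer: 111

Derivation:
Step 1: in state A at pos 1, read 0 -> (A,0)->write 1,move R,goto B. Now: state=B, head=2, tape[-1..3]=01100 (head:    ^)
Step 2: in state B at pos 2, read 0 -> (B,0)->write 1,move L,goto D. Now: state=D, head=1, tape[-1..3]=01110 (head:   ^)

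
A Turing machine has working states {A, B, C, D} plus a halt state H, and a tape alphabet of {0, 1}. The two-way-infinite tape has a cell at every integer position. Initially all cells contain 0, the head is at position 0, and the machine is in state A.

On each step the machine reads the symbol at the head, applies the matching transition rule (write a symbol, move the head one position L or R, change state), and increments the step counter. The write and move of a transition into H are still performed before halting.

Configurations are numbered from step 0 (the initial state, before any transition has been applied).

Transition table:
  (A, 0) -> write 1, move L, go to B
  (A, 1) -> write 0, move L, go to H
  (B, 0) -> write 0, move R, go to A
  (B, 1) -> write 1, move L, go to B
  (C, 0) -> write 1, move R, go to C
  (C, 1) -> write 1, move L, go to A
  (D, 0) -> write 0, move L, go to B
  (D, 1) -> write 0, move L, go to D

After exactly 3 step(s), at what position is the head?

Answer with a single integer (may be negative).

Answer: -1

Derivation:
Step 1: in state A at pos 0, read 0 -> (A,0)->write 1,move L,goto B. Now: state=B, head=-1, tape[-2..1]=0010 (head:  ^)
Step 2: in state B at pos -1, read 0 -> (B,0)->write 0,move R,goto A. Now: state=A, head=0, tape[-2..1]=0010 (head:   ^)
Step 3: in state A at pos 0, read 1 -> (A,1)->write 0,move L,goto H. Now: state=H, head=-1, tape[-2..1]=0000 (head:  ^)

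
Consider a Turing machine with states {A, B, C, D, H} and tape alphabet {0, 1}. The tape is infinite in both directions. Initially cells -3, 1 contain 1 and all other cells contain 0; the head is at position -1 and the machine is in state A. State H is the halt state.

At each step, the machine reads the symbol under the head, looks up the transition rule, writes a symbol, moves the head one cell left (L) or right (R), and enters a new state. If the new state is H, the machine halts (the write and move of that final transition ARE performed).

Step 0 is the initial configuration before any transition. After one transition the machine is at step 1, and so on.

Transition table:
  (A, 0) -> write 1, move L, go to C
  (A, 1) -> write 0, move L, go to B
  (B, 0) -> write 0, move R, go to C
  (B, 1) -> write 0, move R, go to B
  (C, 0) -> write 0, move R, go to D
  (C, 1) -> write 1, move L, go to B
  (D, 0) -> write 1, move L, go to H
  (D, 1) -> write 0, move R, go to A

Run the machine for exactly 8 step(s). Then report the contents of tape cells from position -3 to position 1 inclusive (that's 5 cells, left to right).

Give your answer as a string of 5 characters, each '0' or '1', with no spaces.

Step 1: in state A at pos -1, read 0 -> (A,0)->write 1,move L,goto C. Now: state=C, head=-2, tape[-4..2]=0101010 (head:   ^)
Step 2: in state C at pos -2, read 0 -> (C,0)->write 0,move R,goto D. Now: state=D, head=-1, tape[-4..2]=0101010 (head:    ^)
Step 3: in state D at pos -1, read 1 -> (D,1)->write 0,move R,goto A. Now: state=A, head=0, tape[-4..2]=0100010 (head:     ^)
Step 4: in state A at pos 0, read 0 -> (A,0)->write 1,move L,goto C. Now: state=C, head=-1, tape[-4..2]=0100110 (head:    ^)
Step 5: in state C at pos -1, read 0 -> (C,0)->write 0,move R,goto D. Now: state=D, head=0, tape[-4..2]=0100110 (head:     ^)
Step 6: in state D at pos 0, read 1 -> (D,1)->write 0,move R,goto A. Now: state=A, head=1, tape[-4..2]=0100010 (head:      ^)
Step 7: in state A at pos 1, read 1 -> (A,1)->write 0,move L,goto B. Now: state=B, head=0, tape[-4..2]=0100000 (head:     ^)
Step 8: in state B at pos 0, read 0 -> (B,0)->write 0,move R,goto C. Now: state=C, head=1, tape[-4..2]=0100000 (head:      ^)

Answer: 10000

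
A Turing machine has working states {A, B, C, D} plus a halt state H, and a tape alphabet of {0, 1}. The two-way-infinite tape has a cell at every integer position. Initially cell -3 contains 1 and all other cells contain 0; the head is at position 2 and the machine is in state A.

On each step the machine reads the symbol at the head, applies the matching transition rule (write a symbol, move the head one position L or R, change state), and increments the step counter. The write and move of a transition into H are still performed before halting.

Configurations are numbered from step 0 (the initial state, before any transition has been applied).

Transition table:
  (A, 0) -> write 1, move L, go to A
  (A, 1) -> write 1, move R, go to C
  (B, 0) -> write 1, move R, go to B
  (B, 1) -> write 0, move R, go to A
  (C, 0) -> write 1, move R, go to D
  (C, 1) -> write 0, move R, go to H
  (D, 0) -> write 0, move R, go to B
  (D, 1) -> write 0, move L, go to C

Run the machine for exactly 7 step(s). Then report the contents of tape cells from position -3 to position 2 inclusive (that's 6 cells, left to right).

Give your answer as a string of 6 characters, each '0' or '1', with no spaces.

Step 1: in state A at pos 2, read 0 -> (A,0)->write 1,move L,goto A. Now: state=A, head=1, tape[-4..3]=01000010 (head:      ^)
Step 2: in state A at pos 1, read 0 -> (A,0)->write 1,move L,goto A. Now: state=A, head=0, tape[-4..3]=01000110 (head:     ^)
Step 3: in state A at pos 0, read 0 -> (A,0)->write 1,move L,goto A. Now: state=A, head=-1, tape[-4..3]=01001110 (head:    ^)
Step 4: in state A at pos -1, read 0 -> (A,0)->write 1,move L,goto A. Now: state=A, head=-2, tape[-4..3]=01011110 (head:   ^)
Step 5: in state A at pos -2, read 0 -> (A,0)->write 1,move L,goto A. Now: state=A, head=-3, tape[-4..3]=01111110 (head:  ^)
Step 6: in state A at pos -3, read 1 -> (A,1)->write 1,move R,goto C. Now: state=C, head=-2, tape[-4..3]=01111110 (head:   ^)
Step 7: in state C at pos -2, read 1 -> (C,1)->write 0,move R,goto H. Now: state=H, head=-1, tape[-4..3]=01011110 (head:    ^)

Answer: 101111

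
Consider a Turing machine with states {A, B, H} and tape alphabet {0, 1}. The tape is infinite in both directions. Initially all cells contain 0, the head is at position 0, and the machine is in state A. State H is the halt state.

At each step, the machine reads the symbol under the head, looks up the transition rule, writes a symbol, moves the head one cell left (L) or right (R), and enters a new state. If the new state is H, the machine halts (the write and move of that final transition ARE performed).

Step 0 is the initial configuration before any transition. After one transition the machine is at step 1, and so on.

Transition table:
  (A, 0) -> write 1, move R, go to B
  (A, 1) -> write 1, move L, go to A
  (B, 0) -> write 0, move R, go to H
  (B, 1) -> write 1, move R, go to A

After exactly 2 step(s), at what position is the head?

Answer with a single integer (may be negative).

Step 1: in state A at pos 0, read 0 -> (A,0)->write 1,move R,goto B. Now: state=B, head=1, tape[-1..2]=0100 (head:   ^)
Step 2: in state B at pos 1, read 0 -> (B,0)->write 0,move R,goto H. Now: state=H, head=2, tape[-1..3]=01000 (head:    ^)

Answer: 2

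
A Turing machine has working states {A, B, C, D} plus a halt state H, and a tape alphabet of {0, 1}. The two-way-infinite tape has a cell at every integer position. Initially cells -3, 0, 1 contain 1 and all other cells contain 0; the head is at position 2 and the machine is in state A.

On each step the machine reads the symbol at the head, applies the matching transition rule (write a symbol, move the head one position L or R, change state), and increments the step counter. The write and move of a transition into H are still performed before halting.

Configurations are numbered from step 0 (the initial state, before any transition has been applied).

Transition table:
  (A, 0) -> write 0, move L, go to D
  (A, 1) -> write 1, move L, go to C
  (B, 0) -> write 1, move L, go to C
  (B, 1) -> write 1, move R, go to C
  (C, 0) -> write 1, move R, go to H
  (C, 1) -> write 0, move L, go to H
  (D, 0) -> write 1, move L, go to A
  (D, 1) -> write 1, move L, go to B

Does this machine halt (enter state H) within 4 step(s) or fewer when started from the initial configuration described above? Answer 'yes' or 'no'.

Answer: yes

Derivation:
Step 1: in state A at pos 2, read 0 -> (A,0)->write 0,move L,goto D. Now: state=D, head=1, tape[-4..3]=01001100 (head:      ^)
Step 2: in state D at pos 1, read 1 -> (D,1)->write 1,move L,goto B. Now: state=B, head=0, tape[-4..3]=01001100 (head:     ^)
Step 3: in state B at pos 0, read 1 -> (B,1)->write 1,move R,goto C. Now: state=C, head=1, tape[-4..3]=01001100 (head:      ^)
Step 4: in state C at pos 1, read 1 -> (C,1)->write 0,move L,goto H. Now: state=H, head=0, tape[-4..3]=01001000 (head:     ^)
State H reached at step 4; 4 <= 4 -> yes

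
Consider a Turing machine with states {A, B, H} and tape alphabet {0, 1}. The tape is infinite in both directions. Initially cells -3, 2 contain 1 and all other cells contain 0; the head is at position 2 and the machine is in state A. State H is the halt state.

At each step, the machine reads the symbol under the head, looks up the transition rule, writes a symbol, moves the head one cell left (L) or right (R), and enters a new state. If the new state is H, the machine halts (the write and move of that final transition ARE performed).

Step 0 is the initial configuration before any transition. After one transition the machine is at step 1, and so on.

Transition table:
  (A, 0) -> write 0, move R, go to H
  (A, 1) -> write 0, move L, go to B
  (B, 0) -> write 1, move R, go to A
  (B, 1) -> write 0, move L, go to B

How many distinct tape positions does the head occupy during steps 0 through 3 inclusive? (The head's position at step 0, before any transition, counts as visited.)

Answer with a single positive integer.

Step 1: in state A at pos 2, read 1 -> (A,1)->write 0,move L,goto B. Now: state=B, head=1, tape[-4..3]=01000000 (head:      ^)
Step 2: in state B at pos 1, read 0 -> (B,0)->write 1,move R,goto A. Now: state=A, head=2, tape[-4..3]=01000100 (head:       ^)
Step 3: in state A at pos 2, read 0 -> (A,0)->write 0,move R,goto H. Now: state=H, head=3, tape[-4..4]=010001000 (head:        ^)
Head positions at steps 0..3: starting at 2, distinct positions visited = {1, 2, 3} -> 3 position(s)

Answer: 3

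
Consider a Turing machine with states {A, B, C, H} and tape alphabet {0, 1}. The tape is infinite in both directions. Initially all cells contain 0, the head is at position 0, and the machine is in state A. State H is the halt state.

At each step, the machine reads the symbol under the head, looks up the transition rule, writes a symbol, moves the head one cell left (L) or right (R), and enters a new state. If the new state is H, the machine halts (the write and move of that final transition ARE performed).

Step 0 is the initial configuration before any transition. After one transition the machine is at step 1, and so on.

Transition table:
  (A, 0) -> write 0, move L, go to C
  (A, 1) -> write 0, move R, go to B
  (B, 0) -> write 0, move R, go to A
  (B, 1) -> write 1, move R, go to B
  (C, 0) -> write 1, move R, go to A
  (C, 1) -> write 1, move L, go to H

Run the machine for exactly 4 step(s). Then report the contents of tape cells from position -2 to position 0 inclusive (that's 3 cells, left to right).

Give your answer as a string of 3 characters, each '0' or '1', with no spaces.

Step 1: in state A at pos 0, read 0 -> (A,0)->write 0,move L,goto C. Now: state=C, head=-1, tape[-2..1]=0000 (head:  ^)
Step 2: in state C at pos -1, read 0 -> (C,0)->write 1,move R,goto A. Now: state=A, head=0, tape[-2..1]=0100 (head:   ^)
Step 3: in state A at pos 0, read 0 -> (A,0)->write 0,move L,goto C. Now: state=C, head=-1, tape[-2..1]=0100 (head:  ^)
Step 4: in state C at pos -1, read 1 -> (C,1)->write 1,move L,goto H. Now: state=H, head=-2, tape[-3..1]=00100 (head:  ^)

Answer: 010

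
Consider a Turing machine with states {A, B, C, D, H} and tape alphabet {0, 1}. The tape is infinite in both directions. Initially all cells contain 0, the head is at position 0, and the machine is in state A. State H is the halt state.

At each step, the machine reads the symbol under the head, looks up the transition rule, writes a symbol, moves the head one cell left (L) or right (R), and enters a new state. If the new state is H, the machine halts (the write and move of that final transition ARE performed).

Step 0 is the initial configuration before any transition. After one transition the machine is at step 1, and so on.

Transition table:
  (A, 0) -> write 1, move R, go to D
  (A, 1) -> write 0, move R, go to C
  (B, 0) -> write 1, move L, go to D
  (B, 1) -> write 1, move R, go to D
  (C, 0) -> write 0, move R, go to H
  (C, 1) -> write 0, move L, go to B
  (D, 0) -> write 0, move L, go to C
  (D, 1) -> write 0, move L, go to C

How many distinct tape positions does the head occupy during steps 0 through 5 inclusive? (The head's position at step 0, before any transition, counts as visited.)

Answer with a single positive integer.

Answer: 5

Derivation:
Step 1: in state A at pos 0, read 0 -> (A,0)->write 1,move R,goto D. Now: state=D, head=1, tape[-1..2]=0100 (head:   ^)
Step 2: in state D at pos 1, read 0 -> (D,0)->write 0,move L,goto C. Now: state=C, head=0, tape[-1..2]=0100 (head:  ^)
Step 3: in state C at pos 0, read 1 -> (C,1)->write 0,move L,goto B. Now: state=B, head=-1, tape[-2..2]=00000 (head:  ^)
Step 4: in state B at pos -1, read 0 -> (B,0)->write 1,move L,goto D. Now: state=D, head=-2, tape[-3..2]=001000 (head:  ^)
Step 5: in state D at pos -2, read 0 -> (D,0)->write 0,move L,goto C. Now: state=C, head=-3, tape[-4..2]=0001000 (head:  ^)
Head positions at steps 0..5: starting at 0, distinct positions visited = {-3, -2, -1, 0, 1} -> 5 position(s)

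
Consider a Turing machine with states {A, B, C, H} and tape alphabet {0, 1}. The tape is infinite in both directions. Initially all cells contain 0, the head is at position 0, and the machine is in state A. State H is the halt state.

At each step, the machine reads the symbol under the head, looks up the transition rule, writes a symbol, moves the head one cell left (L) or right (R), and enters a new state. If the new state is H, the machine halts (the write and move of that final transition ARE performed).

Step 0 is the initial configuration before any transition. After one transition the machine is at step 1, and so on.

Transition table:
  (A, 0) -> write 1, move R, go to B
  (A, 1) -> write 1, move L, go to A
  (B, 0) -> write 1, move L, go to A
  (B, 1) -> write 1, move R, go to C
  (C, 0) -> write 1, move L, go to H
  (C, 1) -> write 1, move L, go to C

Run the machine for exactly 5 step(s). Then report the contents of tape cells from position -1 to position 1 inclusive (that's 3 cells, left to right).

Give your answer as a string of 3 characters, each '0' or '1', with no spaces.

Step 1: in state A at pos 0, read 0 -> (A,0)->write 1,move R,goto B. Now: state=B, head=1, tape[-1..2]=0100 (head:   ^)
Step 2: in state B at pos 1, read 0 -> (B,0)->write 1,move L,goto A. Now: state=A, head=0, tape[-1..2]=0110 (head:  ^)
Step 3: in state A at pos 0, read 1 -> (A,1)->write 1,move L,goto A. Now: state=A, head=-1, tape[-2..2]=00110 (head:  ^)
Step 4: in state A at pos -1, read 0 -> (A,0)->write 1,move R,goto B. Now: state=B, head=0, tape[-2..2]=01110 (head:   ^)
Step 5: in state B at pos 0, read 1 -> (B,1)->write 1,move R,goto C. Now: state=C, head=1, tape[-2..2]=01110 (head:    ^)

Answer: 111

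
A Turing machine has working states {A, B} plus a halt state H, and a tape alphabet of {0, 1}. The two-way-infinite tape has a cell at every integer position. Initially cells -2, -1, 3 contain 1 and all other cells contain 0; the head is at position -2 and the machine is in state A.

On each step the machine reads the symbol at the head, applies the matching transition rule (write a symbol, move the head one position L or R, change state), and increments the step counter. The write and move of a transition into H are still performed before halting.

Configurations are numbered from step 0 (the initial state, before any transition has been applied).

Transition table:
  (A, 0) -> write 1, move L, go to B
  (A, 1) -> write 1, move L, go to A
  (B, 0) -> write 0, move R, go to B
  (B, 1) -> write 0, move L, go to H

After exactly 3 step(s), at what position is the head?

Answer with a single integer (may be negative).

Answer: -3

Derivation:
Step 1: in state A at pos -2, read 1 -> (A,1)->write 1,move L,goto A. Now: state=A, head=-3, tape[-4..4]=001100010 (head:  ^)
Step 2: in state A at pos -3, read 0 -> (A,0)->write 1,move L,goto B. Now: state=B, head=-4, tape[-5..4]=0011100010 (head:  ^)
Step 3: in state B at pos -4, read 0 -> (B,0)->write 0,move R,goto B. Now: state=B, head=-3, tape[-5..4]=0011100010 (head:   ^)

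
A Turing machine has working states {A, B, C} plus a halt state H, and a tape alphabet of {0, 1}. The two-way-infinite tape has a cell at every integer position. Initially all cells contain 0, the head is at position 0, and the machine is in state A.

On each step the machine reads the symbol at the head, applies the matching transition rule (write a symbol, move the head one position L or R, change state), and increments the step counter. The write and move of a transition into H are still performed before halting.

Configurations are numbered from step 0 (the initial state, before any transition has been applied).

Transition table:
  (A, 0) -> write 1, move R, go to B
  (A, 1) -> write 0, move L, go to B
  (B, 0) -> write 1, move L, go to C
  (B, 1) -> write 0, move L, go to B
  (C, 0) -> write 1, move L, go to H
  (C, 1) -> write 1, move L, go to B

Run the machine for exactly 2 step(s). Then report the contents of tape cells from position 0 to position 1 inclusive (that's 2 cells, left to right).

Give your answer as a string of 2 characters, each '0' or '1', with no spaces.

Answer: 11

Derivation:
Step 1: in state A at pos 0, read 0 -> (A,0)->write 1,move R,goto B. Now: state=B, head=1, tape[-1..2]=0100 (head:   ^)
Step 2: in state B at pos 1, read 0 -> (B,0)->write 1,move L,goto C. Now: state=C, head=0, tape[-1..2]=0110 (head:  ^)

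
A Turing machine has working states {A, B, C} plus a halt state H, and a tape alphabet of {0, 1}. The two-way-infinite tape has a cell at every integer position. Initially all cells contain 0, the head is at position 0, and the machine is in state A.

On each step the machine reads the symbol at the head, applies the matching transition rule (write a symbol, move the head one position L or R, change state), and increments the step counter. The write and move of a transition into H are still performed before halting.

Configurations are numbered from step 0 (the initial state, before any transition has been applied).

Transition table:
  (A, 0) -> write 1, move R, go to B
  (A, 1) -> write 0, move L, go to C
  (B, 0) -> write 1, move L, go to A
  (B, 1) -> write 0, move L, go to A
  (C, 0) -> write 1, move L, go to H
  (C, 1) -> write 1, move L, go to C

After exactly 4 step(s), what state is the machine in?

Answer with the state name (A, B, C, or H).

Answer: H

Derivation:
Step 1: in state A at pos 0, read 0 -> (A,0)->write 1,move R,goto B. Now: state=B, head=1, tape[-1..2]=0100 (head:   ^)
Step 2: in state B at pos 1, read 0 -> (B,0)->write 1,move L,goto A. Now: state=A, head=0, tape[-1..2]=0110 (head:  ^)
Step 3: in state A at pos 0, read 1 -> (A,1)->write 0,move L,goto C. Now: state=C, head=-1, tape[-2..2]=00010 (head:  ^)
Step 4: in state C at pos -1, read 0 -> (C,0)->write 1,move L,goto H. Now: state=H, head=-2, tape[-3..2]=001010 (head:  ^)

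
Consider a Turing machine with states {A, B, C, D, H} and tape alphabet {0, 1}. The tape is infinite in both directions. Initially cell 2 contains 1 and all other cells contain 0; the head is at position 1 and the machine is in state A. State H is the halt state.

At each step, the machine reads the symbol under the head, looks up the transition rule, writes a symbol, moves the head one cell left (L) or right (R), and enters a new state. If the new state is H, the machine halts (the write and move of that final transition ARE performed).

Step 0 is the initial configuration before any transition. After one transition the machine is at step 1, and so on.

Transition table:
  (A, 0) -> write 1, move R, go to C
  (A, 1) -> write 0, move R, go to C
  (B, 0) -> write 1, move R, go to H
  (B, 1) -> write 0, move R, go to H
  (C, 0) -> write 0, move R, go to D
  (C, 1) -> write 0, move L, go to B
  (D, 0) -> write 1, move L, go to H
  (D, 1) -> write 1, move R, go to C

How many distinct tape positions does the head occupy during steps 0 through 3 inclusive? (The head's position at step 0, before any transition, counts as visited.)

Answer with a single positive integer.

Step 1: in state A at pos 1, read 0 -> (A,0)->write 1,move R,goto C. Now: state=C, head=2, tape[0..3]=0110 (head:   ^)
Step 2: in state C at pos 2, read 1 -> (C,1)->write 0,move L,goto B. Now: state=B, head=1, tape[0..3]=0100 (head:  ^)
Step 3: in state B at pos 1, read 1 -> (B,1)->write 0,move R,goto H. Now: state=H, head=2, tape[0..3]=0000 (head:   ^)
Head positions at steps 0..3: starting at 1, distinct positions visited = {1, 2} -> 2 position(s)

Answer: 2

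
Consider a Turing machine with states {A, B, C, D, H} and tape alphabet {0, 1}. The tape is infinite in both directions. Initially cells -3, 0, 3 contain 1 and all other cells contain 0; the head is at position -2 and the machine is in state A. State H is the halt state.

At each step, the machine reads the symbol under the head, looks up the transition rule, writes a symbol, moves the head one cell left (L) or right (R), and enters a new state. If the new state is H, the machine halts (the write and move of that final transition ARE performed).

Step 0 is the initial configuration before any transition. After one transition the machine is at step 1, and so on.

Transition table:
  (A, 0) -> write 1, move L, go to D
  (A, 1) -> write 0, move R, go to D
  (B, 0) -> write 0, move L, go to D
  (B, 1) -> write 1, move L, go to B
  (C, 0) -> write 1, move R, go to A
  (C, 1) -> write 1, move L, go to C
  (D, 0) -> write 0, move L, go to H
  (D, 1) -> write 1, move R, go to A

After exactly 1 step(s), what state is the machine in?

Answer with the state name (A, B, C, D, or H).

Step 1: in state A at pos -2, read 0 -> (A,0)->write 1,move L,goto D. Now: state=D, head=-3, tape[-4..4]=011010010 (head:  ^)

Answer: D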